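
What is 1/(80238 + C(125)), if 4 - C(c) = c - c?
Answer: 1/80242 ≈ 1.2462e-5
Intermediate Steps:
C(c) = 4 (C(c) = 4 - (c - c) = 4 - 1*0 = 4 + 0 = 4)
1/(80238 + C(125)) = 1/(80238 + 4) = 1/80242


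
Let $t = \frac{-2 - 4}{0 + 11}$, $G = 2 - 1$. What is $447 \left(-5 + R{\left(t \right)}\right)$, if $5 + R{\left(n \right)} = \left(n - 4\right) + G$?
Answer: $- \frac{66603}{11} \approx -6054.8$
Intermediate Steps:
$G = 1$ ($G = 2 - 1 = 1$)
$t = - \frac{6}{11} \approx -0.54545$
$R{\left(n \right)} = -8 + n$ ($R{\left(n \right)} = -5 + \left(\left(n - 4\right) + 1\right) = -5 + \left(\left(-4 + n\right) + 1\right) = -5 + \left(-3 + n\right) = -8 + n$)
$447 \left(-5 + R{\left(t \right)}\right) = 447 \left(-5 - \frac{94}{11}\right) = 447 \left(- \frac{149}{11}\right) = - \frac{66603}{11}$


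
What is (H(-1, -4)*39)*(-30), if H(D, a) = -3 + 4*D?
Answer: 8190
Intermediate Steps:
(H(-1, -4)*39)*(-30) = ((-3 + 4*(-1))*39)*(-30) = ((-3 - 4)*39)*(-30) = -7*39*(-30) = -273*(-30) = 8190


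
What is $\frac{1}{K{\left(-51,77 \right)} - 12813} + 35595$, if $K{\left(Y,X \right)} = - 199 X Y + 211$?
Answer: $\frac{27367963246}{768871} \approx 35595.0$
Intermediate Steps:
$K{\left(Y,X \right)} = 211 - 199 X Y$ ($K{\left(Y,X \right)} = - 199 X Y + 211 = 211 - 199 X Y$)
$\frac{1}{K{\left(-51,77 \right)} - 12813} + 35595 = \frac{1}{\left(211 - 15323 \left(-51\right)\right) - 12813} + 35595 = \frac{1}{\left(211 + 781473\right) - 12813} + 35595 = \frac{1}{781684 - 12813} + 35595 = \frac{1}{768871} + 35595 = \frac{27367963246}{768871}$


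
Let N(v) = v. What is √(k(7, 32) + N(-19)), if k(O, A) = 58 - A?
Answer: √7 ≈ 2.6458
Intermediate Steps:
√(k(7, 32) + N(-19)) = √((58 - 1*32) - 19) = √((58 - 32) - 19) = √(26 - 19) = √7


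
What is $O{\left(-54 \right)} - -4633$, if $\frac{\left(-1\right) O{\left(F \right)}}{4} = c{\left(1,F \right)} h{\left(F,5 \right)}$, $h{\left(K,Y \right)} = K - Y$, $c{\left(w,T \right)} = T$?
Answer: $-8111$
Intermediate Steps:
$O{\left(F \right)} = - 4 F \left(-5 + F\right)$ ($O{\left(F \right)} = - 4 F \left(F - 5\right) = - 4 F \left(-5 + F\right)$)
$O{\left(-54 \right)} - -4633 = 4 \left(-54\right) \left(5 - -54\right) - -4633 = 4 \left(-54\right) \left(5 + 54\right) + 4633 = 4 \left(-54\right) 59 + 4633 = -12744 + 4633 = -8111$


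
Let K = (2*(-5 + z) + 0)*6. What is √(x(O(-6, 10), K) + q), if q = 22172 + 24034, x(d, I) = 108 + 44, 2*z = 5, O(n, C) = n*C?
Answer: √46358 ≈ 215.31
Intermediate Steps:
O(n, C) = C*n
z = 5/2 (z = (½)*5 = 5/2 ≈ 2.5000)
K = -30 (K = (2*(-5 + 5/2) + 0)*6 = (2*(-5/2) + 0)*6 = (-5 + 0)*6 = -5*6 = -30)
x(d, I) = 152
q = 46206
√(x(O(-6, 10), K) + q) = √(152 + 46206) = √46358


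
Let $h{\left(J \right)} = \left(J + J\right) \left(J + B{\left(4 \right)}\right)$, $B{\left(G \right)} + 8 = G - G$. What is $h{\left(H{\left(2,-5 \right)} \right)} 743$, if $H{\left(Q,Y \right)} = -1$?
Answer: $13374$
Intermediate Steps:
$B{\left(G \right)} = -8$ ($B{\left(G \right)} = -8 + \left(G - G\right) = -8 + 0 = -8$)
$h{\left(J \right)} = 2 J \left(-8 + J\right)$ ($h{\left(J \right)} = \left(J + J\right) \left(J - 8\right) = 2 J \left(-8 + J\right)$)
$h{\left(H{\left(2,-5 \right)} \right)} 743 = 2 \left(-1\right) \left(-8 - 1\right) 743 = 2 \left(-1\right) \left(-9\right) 743 = 18 \cdot 743 = 13374$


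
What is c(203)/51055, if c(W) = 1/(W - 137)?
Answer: 1/3369630 ≈ 2.9677e-7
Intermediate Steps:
c(W) = 1/(-137 + W)
c(203)/51055 = 1/((-137 + 203)*51055) = (1/51055)/66 = (1/66)*(1/51055) = 1/3369630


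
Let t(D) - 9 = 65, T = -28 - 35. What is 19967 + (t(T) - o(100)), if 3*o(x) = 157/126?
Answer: 7575341/378 ≈ 20041.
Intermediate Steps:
T = -63
t(D) = 74 (t(D) = 9 + 65 = 74)
o(x) = 157/378 (o(x) = (157/126)/3 = (157*(1/126))/3 = (⅓)*(157/126) = 157/378)
19967 + (t(T) - o(100)) = 19967 + (74 - 1*157/378) = 19967 + (74 - 157/378) = 19967 + 27815/378 = 7575341/378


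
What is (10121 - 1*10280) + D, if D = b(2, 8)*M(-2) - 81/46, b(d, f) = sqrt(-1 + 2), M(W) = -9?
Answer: -7809/46 ≈ -169.76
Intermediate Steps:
b(d, f) = 1 (b(d, f) = sqrt(1) = 1)
D = -495/46 (D = 1*(-9) - 81/46 = -9 - 81*1/46 = -9 - 81/46 = -495/46 ≈ -10.761)
(10121 - 1*10280) + D = (10121 - 1*10280) - 495/46 = (10121 - 10280) - 495/46 = -159 - 495/46 = -7809/46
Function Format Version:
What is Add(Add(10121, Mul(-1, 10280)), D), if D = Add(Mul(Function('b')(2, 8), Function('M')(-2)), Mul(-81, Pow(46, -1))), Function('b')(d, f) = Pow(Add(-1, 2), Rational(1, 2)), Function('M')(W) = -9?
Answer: Rational(-7809, 46) ≈ -169.76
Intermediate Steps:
Function('b')(d, f) = 1 (Function('b')(d, f) = Pow(1, Rational(1, 2)) = 1)
D = Rational(-495, 46) (D = Add(Mul(1, -9), Mul(-81, Pow(46, -1))) = Add(-9, Mul(-81, Rational(1, 46))) = Add(-9, Rational(-81, 46)) = Rational(-495, 46) ≈ -10.761)
Add(Add(10121, Mul(-1, 10280)), D) = Add(Add(10121, Mul(-1, 10280)), Rational(-495, 46)) = Add(Add(10121, -10280), Rational(-495, 46)) = Add(-159, Rational(-495, 46)) = Rational(-7809, 46)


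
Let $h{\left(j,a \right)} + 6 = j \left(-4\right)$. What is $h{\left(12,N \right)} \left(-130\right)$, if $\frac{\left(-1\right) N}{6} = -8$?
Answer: $7020$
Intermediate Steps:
$N = 48$ ($N = \left(-6\right) \left(-8\right) = 48$)
$h{\left(j,a \right)} = -6 - 4 j$ ($h{\left(j,a \right)} = -6 + j \left(-4\right) = -6 - 4 j$)
$h{\left(12,N \right)} \left(-130\right) = \left(-6 - 48\right) \left(-130\right) = \left(-54\right) \left(-130\right) = 7020$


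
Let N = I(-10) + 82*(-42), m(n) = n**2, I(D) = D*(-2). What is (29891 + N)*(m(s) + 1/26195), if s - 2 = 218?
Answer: 33555868372467/26195 ≈ 1.2810e+9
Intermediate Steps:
I(D) = -2*D
s = 220 (s = 2 + 218 = 220)
N = -3424 (N = -2*(-10) + 82*(-42) = 20 - 3444 = -3424)
(29891 + N)*(m(s) + 1/26195) = (29891 - 3424)*(220**2 + 1/26195) = 26467*(48400 + 1/26195) = 26467*(1267838001/26195) = 33555868372467/26195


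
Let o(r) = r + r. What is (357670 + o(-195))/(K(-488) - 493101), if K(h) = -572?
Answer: -357280/493673 ≈ -0.72372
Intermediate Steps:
o(r) = 2*r
(357670 + o(-195))/(K(-488) - 493101) = (357670 + 2*(-195))/(-572 - 493101) = (357670 - 390)/(-493673) = 357280*(-1/493673) = -357280/493673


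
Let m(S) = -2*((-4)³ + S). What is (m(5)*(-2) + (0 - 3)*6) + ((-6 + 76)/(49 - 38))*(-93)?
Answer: -9304/11 ≈ -845.82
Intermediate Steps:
m(S) = 128 - 2*S (m(S) = -2*(-64 + S) = 128 - 2*S)
(m(5)*(-2) + (0 - 3)*6) + ((-6 + 76)/(49 - 38))*(-93) = ((128 - 2*5)*(-2) + (0 - 3)*6) + ((-6 + 76)/(49 - 38))*(-93) = ((128 - 10)*(-2) - 3*6) + (70/11)*(-93) = (118*(-2) - 18) + (70*(1/11))*(-93) = (-236 - 18) + (70/11)*(-93) = -254 - 6510/11 = -9304/11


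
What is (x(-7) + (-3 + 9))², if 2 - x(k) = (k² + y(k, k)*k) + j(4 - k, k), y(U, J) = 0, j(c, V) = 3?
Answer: 1936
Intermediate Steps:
x(k) = -1 - k² (x(k) = 2 - ((k² + 0*k) + 3) = 2 - ((k² + 0) + 3) = 2 - (k² + 3) = 2 - (3 + k²) = 2 + (-3 - k²) = -1 - k²)
(x(-7) + (-3 + 9))² = ((-1 - 1*(-7)²) + (-3 + 9))² = ((-1 - 1*49) + 6)² = ((-1 - 49) + 6)² = (-50 + 6)² = (-44)² = 1936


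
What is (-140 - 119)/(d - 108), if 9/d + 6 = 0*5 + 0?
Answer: 518/219 ≈ 2.3653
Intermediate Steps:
d = -3/2 (d = 9/(-6 + (0*5 + 0)) = 9/(-6 + (0 + 0)) = 9/(-6 + 0) = 9/(-6) = 9*(-1/6) = -3/2 ≈ -1.5000)
(-140 - 119)/(d - 108) = (-140 - 119)/(-3/2 - 108) = -259/(-219/2) = -259*(-2/219) = 518/219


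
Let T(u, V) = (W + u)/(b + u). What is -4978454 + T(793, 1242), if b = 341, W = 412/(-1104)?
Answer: -1558176227971/312984 ≈ -4.9785e+6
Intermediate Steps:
W = -103/276 (W = 412*(-1/1104) = -103/276 ≈ -0.37319)
T(u, V) = (-103/276 + u)/(341 + u)
-4978454 + T(793, 1242) = -4978454 + (-103/276 + 793)/(341 + 793) = -4978454 + (218765/276)/1134 = -4978454 + (1/1134)*(218765/276) = -4978454 + 218765/312984 = -1558176227971/312984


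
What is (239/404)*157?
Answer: 37523/404 ≈ 92.879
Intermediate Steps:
(239/404)*157 = 37523/404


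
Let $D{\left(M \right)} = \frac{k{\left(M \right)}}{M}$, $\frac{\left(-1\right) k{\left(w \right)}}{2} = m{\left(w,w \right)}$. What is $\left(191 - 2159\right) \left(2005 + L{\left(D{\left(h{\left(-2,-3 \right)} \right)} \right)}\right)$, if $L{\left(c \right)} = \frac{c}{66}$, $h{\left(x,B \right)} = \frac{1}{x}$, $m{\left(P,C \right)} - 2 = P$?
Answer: $- \frac{43406208}{11} \approx -3.946 \cdot 10^{6}$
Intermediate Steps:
$m{\left(P,C \right)} = 2 + P$
$k{\left(w \right)} = -4 - 2 w$ ($k{\left(w \right)} = - 2 \left(2 + w\right) = -4 - 2 w$)
$D{\left(M \right)} = \frac{-4 - 2 M}{M}$
$L{\left(c \right)} = \frac{c}{66}$ ($L{\left(c \right)} = c \frac{1}{66} = \frac{c}{66}$)
$\left(191 - 2159\right) \left(2005 + L{\left(D{\left(h{\left(-2,-3 \right)} \right)} \right)}\right) = \left(191 - 2159\right) \left(2005 + \frac{-2 - \frac{4}{\frac{1}{-2}}}{66}\right) = - 1968 \left(2005 + \frac{-2 - \frac{4}{- \frac{1}{2}}}{66}\right) = - 1968 \left(2005 + \frac{-2 - -8}{66}\right) = - 1968 \left(2005 + \frac{-2 + 8}{66}\right) = - 1968 \left(2005 + \frac{1}{66} \cdot 6\right) = - 1968 \left(2005 + \frac{1}{11}\right) = \left(-1968\right) \frac{22056}{11} = - \frac{43406208}{11}$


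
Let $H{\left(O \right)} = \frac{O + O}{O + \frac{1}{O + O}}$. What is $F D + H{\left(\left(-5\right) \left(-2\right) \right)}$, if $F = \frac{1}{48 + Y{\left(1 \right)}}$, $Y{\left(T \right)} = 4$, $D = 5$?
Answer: $\frac{21805}{10452} \approx 2.0862$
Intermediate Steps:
$H{\left(O \right)} = \frac{2 O}{O + \frac{1}{2 O}}$
$F = \frac{1}{52}$ ($F = \frac{1}{48 + 4} = \frac{1}{52} \approx 0.019231$)
$F D + H{\left(\left(-5\right) \left(-2\right) \right)} = \frac{1}{52} \cdot 5 + \frac{4 \left(\left(-5\right) \left(-2\right)\right)^{2}}{1 + 2 \left(\left(-5\right) \left(-2\right)\right)^{2}} = \frac{5}{52} + \frac{4 \cdot 10^{2}}{1 + 2 \cdot 10^{2}} = \frac{5}{52} + 4 \cdot 100 \frac{1}{1 + 2 \cdot 100} = \frac{5}{52} + 4 \cdot 100 \frac{1}{1 + 200} = \frac{5}{52} + 4 \cdot 100 \cdot \frac{1}{201} = \frac{5}{52} + \frac{400}{201} = \frac{21805}{10452}$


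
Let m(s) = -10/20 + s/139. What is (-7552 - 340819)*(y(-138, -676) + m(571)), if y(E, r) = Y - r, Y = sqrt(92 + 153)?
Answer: -65818081401/278 - 2438597*sqrt(5) ≈ -2.4221e+8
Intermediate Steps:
Y = 7*sqrt(5) (Y = sqrt(245) = 7*sqrt(5) ≈ 15.652)
y(E, r) = -r + 7*sqrt(5) (y(E, r) = 7*sqrt(5) - r = -r + 7*sqrt(5))
m(s) = -1/2 + s/139 (m(s) = -10*1/20 + s*(1/139) = -1/2 + s/139)
(-7552 - 340819)*(y(-138, -676) + m(571)) = (-7552 - 340819)*((-1*(-676) + 7*sqrt(5)) + (-1/2 + (1/139)*571)) = -348371*((676 + 7*sqrt(5)) + (-1/2 + 571/139)) = -348371*((676 + 7*sqrt(5)) + 1003/278) = -348371*(188931/278 + 7*sqrt(5)) = -65818081401/278 - 2438597*sqrt(5)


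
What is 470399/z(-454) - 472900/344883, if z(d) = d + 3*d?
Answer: -163091404717/626307528 ≈ -260.40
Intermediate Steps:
z(d) = 4*d
470399/z(-454) - 472900/344883 = 470399/((4*(-454))) - 472900/344883 = 470399/(-1816) - 472900*1/344883 = 470399*(-1/1816) - 472900/344883 = -470399/1816 - 472900/344883 = -163091404717/626307528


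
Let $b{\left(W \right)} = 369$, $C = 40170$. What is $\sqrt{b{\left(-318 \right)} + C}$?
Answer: $\sqrt{40539} \approx 201.34$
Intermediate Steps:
$\sqrt{b{\left(-318 \right)} + C} = \sqrt{369 + 40170} = \sqrt{40539}$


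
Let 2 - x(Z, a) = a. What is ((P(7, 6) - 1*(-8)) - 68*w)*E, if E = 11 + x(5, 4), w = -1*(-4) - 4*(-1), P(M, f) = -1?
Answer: -4833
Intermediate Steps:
x(Z, a) = 2 - a
w = 8 (w = 4 + 4 = 8)
E = 9 (E = 11 + (2 - 1*4) = 11 + (2 - 4) = 11 - 2 = 9)
((P(7, 6) - 1*(-8)) - 68*w)*E = ((-1 - 1*(-8)) - 68*8)*9 = ((-1 + 8) - 544)*9 = (7 - 544)*9 = -537*9 = -4833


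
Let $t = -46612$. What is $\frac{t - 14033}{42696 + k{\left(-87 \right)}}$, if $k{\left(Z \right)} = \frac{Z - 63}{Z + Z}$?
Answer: $- \frac{1758705}{1238209} \approx -1.4204$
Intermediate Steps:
$k{\left(Z \right)} = \frac{-63 + Z}{2 Z}$
$\frac{t - 14033}{42696 + k{\left(-87 \right)}} = \frac{-46612 - 14033}{42696 + \frac{-63 - 87}{2 \left(-87\right)}} = - \frac{60645}{42696 + \frac{1}{2} \left(- \frac{1}{87}\right) \left(-150\right)} = - \frac{60645}{42696 + \frac{25}{29}} = - \frac{60645}{\frac{1238209}{29}} = \left(-60645\right) \frac{29}{1238209} = - \frac{1758705}{1238209}$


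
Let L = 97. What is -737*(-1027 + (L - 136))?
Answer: 785642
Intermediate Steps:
-737*(-1027 + (L - 136)) = -737*(-1027 + (97 - 136)) = -737*(-1027 - 39) = -737*(-1066) = 785642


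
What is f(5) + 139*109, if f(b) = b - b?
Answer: 15151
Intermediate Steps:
f(b) = 0
f(5) + 139*109 = 0 + 139*109 = 0 + 15151 = 15151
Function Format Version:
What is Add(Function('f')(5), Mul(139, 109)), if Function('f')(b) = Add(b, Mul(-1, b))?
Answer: 15151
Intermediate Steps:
Function('f')(b) = 0
Add(Function('f')(5), Mul(139, 109)) = Add(0, Mul(139, 109)) = Add(0, 15151) = 15151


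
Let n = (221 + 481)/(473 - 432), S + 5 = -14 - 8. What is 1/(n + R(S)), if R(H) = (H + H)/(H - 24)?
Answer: 697/12672 ≈ 0.055003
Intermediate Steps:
S = -27 (S = -5 + (-14 - 8) = -5 - 22 = -27)
n = 702/41 ≈ 17.122
R(H) = 2*H/(-24 + H) (R(H) = (2*H)/(-24 + H) = 2*H/(-24 + H))
1/(n + R(S)) = 1/(702/41 + 2*(-27)/(-24 - 27)) = 1/(702/41 + 2*(-27)/(-51)) = 1/(702/41 + 2*(-27)*(-1/51)) = 1/(702/41 + 18/17) = 1/(12672/697) = 697/12672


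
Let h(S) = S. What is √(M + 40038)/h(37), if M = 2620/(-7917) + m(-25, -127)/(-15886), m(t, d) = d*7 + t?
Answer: √5543530169222577/13767663 ≈ 5.4080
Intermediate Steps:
m(t, d) = t + 7*d (m(t, d) = 7*d + t = t + 7*d)
M = -1322507/4837287 (M = 2620/(-7917) + (-25 + 7*(-127))/(-15886) = 2620*(-1/7917) + (-25 - 889)*(-1/15886) = -2620/7917 - 914*(-1/15886) = -2620/7917 + 457/7943 = -1322507/4837287 ≈ -0.27340)
√(M + 40038)/h(37) = √(-1322507/4837287 + 40038)/37 = √(193673974399/4837287)*(1/37) = (√5543530169222577/372099)*(1/37) = √5543530169222577/13767663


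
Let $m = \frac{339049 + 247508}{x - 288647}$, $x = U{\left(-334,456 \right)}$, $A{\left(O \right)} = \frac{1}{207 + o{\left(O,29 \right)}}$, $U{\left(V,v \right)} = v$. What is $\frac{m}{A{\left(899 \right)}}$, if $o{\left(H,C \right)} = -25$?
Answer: $- \frac{106753374}{288191} \approx -370.43$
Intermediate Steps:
$A{\left(O \right)} = \frac{1}{182}$ ($A{\left(O \right)} = \frac{1}{207 - 25} = \frac{1}{182}$)
$x = 456$
$m = - \frac{586557}{288191}$ ($m = \frac{339049 + 247508}{456 - 288647} = \frac{586557}{-288191} = 586557 \left(- \frac{1}{288191}\right) = - \frac{586557}{288191} \approx -2.0353$)
$\frac{m}{A{\left(899 \right)}} = - \frac{586557 \frac{1}{\frac{1}{182}}}{288191} = \left(- \frac{586557}{288191}\right) 182 = - \frac{106753374}{288191}$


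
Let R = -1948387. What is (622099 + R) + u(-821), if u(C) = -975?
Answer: -1327263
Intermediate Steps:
(622099 + R) + u(-821) = (622099 - 1948387) - 975 = -1326288 - 975 = -1327263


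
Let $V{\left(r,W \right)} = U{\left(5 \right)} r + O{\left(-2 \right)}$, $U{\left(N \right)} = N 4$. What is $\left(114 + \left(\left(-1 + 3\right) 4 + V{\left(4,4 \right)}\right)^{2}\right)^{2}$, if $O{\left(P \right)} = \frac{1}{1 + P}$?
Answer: $59028489$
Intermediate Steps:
$U{\left(N \right)} = 4 N$
$V{\left(r,W \right)} = -1 + 20 r$ ($V{\left(r,W \right)} = 4 \cdot 5 r + \frac{1}{1 - 2} = 20 r + \frac{1}{-1} = 20 r - 1 = -1 + 20 r$)
$\left(114 + \left(\left(-1 + 3\right) 4 + V{\left(4,4 \right)}\right)^{2}\right)^{2} = \left(114 + \left(\left(-1 + 3\right) 4 + \left(-1 + 20 \cdot 4\right)\right)^{2}\right)^{2} = \left(114 + \left(2 \cdot 4 + \left(-1 + 80\right)\right)^{2}\right)^{2} = \left(114 + \left(8 + 79\right)^{2}\right)^{2} = \left(114 + 87^{2}\right)^{2} = \left(114 + 7569\right)^{2} = 7683^{2} = 59028489$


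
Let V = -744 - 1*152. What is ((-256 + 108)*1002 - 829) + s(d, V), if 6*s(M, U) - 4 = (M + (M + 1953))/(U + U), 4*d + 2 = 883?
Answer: -1068924817/7168 ≈ -1.4912e+5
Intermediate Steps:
d = 881/4 (d = -½ + (¼)*883 = -½ + 883/4 = 881/4 ≈ 220.25)
V = -896 (V = -744 - 152 = -896)
s(M, U) = ⅔ + (1953 + 2*M)/(12*U) (s(M, U) = ⅔ + ((M + (M + 1953))/(U + U))/6 = ⅔ + ((M + (1953 + M))/((2*U)))/6 = ⅔ + ((1953 + 2*M)*(1/(2*U)))/6 = ⅔ + ((1953 + 2*M)/(2*U))/6 = ⅔ + (1953 + 2*M)/(12*U))
((-256 + 108)*1002 - 829) + s(d, V) = ((-256 + 108)*1002 - 829) + (1/12)*(1953 + 2*(881/4) + 8*(-896))/(-896) = (-148*1002 - 829) + (1/12)*(-1/896)*(1953 + 881/2 - 7168) = (-148296 - 829) + (1/12)*(-1/896)*(-9549/2) = -149125 + 3183/7168 = -1068924817/7168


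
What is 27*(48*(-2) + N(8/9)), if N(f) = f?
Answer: -2568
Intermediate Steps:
27*(48*(-2) + N(8/9)) = 27*(48*(-2) + 8/9) = 27*(-96 + 8*(⅑)) = 27*(-96 + 8/9) = 27*(-856/9) = -2568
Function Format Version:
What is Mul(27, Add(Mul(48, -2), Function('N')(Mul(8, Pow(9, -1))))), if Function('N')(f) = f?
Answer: -2568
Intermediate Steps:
Mul(27, Add(Mul(48, -2), Function('N')(Mul(8, Pow(9, -1))))) = Mul(27, Add(Mul(48, -2), Mul(8, Pow(9, -1)))) = Mul(27, Add(-96, Mul(8, Rational(1, 9)))) = Mul(27, Add(-96, Rational(8, 9))) = Mul(27, Rational(-856, 9)) = -2568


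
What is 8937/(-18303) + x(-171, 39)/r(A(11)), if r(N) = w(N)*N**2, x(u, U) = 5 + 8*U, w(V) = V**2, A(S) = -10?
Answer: -27855983/61010000 ≈ -0.45658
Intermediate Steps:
r(N) = N**4 (r(N) = N**2*N**2 = N**4)
8937/(-18303) + x(-171, 39)/r(A(11)) = 8937/(-18303) + (5 + 8*39)/((-10)**4) = 8937*(-1/18303) + (5 + 312)/10000 = -2979/6101 + 317*(1/10000) = -2979/6101 + 317/10000 = -27855983/61010000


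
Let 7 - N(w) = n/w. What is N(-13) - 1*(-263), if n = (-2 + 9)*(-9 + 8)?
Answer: 3503/13 ≈ 269.46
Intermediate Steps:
n = -7 (n = 7*(-1) = -7)
N(w) = 7 + 7/w (N(w) = 7 - (-7)/w = 7 + 7/w)
N(-13) - 1*(-263) = (7 + 7/(-13)) - 1*(-263) = (7 + 7*(-1/13)) + 263 = (7 - 7/13) + 263 = 84/13 + 263 = 3503/13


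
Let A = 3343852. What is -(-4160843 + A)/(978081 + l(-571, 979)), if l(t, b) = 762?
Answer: 816991/978843 ≈ 0.83465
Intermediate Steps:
-(-4160843 + A)/(978081 + l(-571, 979)) = -(-4160843 + 3343852)/(978081 + 762) = -(-816991)/978843 = -1*(-816991/978843) = 816991/978843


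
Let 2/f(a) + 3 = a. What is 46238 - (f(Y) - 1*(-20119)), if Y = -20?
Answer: 600739/23 ≈ 26119.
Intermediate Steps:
f(a) = 2/(-3 + a)
46238 - (f(Y) - 1*(-20119)) = 46238 - (2/(-3 - 20) - 1*(-20119)) = 46238 - (2/(-23) + 20119) = 46238 - (2*(-1/23) + 20119) = 46238 - (-2/23 + 20119) = 46238 - 1*462735/23 = 46238 - 462735/23 = 600739/23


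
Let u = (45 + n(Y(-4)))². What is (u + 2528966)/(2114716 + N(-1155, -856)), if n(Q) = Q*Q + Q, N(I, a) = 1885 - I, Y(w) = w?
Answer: 2532215/2117756 ≈ 1.1957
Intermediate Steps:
n(Q) = Q + Q² (n(Q) = Q² + Q = Q + Q²)
u = 3249 (u = (45 - 4*(1 - 4))² = (45 - 4*(-3))² = (45 + 12)² = 57² = 3249)
(u + 2528966)/(2114716 + N(-1155, -856)) = (3249 + 2528966)/(2114716 + (1885 - 1*(-1155))) = 2532215/(2114716 + (1885 + 1155)) = 2532215/(2114716 + 3040) = 2532215/2117756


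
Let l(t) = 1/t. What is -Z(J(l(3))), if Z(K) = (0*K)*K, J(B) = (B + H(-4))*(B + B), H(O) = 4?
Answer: 0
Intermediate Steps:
l(t) = 1/t
J(B) = 2*B*(4 + B) (J(B) = (B + 4)*(B + B) = (4 + B)*(2*B) = 2*B*(4 + B))
Z(K) = 0 (Z(K) = 0*K = 0)
-Z(J(l(3))) = -1*0 = 0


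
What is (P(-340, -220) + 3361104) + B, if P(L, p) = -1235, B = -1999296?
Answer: 1360573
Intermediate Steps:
(P(-340, -220) + 3361104) + B = (-1235 + 3361104) - 1999296 = 3359869 - 1999296 = 1360573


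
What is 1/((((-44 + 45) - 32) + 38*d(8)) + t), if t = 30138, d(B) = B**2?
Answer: 1/32539 ≈ 3.0732e-5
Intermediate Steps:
1/((((-44 + 45) - 32) + 38*d(8)) + t) = 1/((((-44 + 45) - 32) + 38*8**2) + 30138) = 1/(((1 - 32) + 38*64) + 30138) = 1/((-31 + 2432) + 30138) = 1/(2401 + 30138) = 1/32539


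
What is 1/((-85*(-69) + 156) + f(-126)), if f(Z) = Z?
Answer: 1/5895 ≈ 0.00016964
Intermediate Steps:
1/((-85*(-69) + 156) + f(-126)) = 1/((-85*(-69) + 156) - 126) = 1/((5865 + 156) - 126) = 1/(6021 - 126) = 1/5895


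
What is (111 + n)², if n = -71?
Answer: 1600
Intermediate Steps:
(111 + n)² = (111 - 71)² = 40² = 1600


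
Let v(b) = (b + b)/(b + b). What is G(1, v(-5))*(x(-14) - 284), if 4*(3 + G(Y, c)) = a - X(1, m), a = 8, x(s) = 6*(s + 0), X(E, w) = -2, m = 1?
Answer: 184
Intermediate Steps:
v(b) = 1 (v(b) = (2*b)/((2*b)) = (2*b)*(1/(2*b)) = 1)
x(s) = 6*s
G(Y, c) = -½ (G(Y, c) = -3 + (8 - 1*(-2))/4 = -3 + (8 + 2)/4 = -3 + (¼)*10 = -3 + 5/2 = -½)
G(1, v(-5))*(x(-14) - 284) = -(6*(-14) - 284)/2 = -(-84 - 284)/2 = -½*(-368) = 184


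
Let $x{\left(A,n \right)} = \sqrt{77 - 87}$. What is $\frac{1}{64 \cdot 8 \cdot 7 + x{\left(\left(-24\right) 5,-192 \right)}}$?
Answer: $\frac{1792}{6422533} - \frac{i \sqrt{10}}{12845066} \approx 0.00027902 - 2.4619 \cdot 10^{-7} i$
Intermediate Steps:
$x{\left(A,n \right)} = i \sqrt{10}$ ($x{\left(A,n \right)} = \sqrt{-10} = i \sqrt{10}$)
$\frac{1}{64 \cdot 8 \cdot 7 + x{\left(\left(-24\right) 5,-192 \right)}} = \frac{1}{64 \cdot 8 \cdot 7 + i \sqrt{10}} = \frac{1}{512 \cdot 7 + i \sqrt{10}} = \frac{1}{3584 + i \sqrt{10}}$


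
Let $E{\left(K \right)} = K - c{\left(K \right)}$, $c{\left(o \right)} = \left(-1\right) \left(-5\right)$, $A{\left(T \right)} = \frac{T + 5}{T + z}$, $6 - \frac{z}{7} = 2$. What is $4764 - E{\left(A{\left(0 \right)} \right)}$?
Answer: $\frac{133527}{28} \approx 4768.8$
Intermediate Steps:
$z = 28$ ($z = 42 - 14 = 28$)
$A{\left(T \right)} = \frac{5 + T}{28 + T}$ ($A{\left(T \right)} = \frac{T + 5}{T + 28} = \frac{5 + T}{28 + T}$)
$c{\left(o \right)} = 5$
$E{\left(K \right)} = -5 + K$ ($E{\left(K \right)} = K - 5 = -5 + K$)
$4764 - E{\left(A{\left(0 \right)} \right)} = 4764 - \left(-5 + \frac{5 + 0}{28 + 0}\right) = 4764 - \left(-5 + \frac{1}{28} \cdot 5\right) = 4764 - \left(-5 + \frac{5}{28}\right) = 4764 - - \frac{135}{28} = 4764 + \frac{135}{28} = \frac{133527}{28}$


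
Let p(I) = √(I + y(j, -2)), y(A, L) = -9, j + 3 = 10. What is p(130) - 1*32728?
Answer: -32717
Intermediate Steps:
j = 7 (j = -3 + 10 = 7)
p(I) = √(-9 + I) (p(I) = √(I - 9) = √(-9 + I))
p(130) - 1*32728 = √(-9 + 130) - 1*32728 = √121 - 32728 = 11 - 32728 = -32717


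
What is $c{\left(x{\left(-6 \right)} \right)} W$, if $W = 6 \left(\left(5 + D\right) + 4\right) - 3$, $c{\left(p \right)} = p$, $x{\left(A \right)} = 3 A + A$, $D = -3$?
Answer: $-792$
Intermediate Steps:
$x{\left(A \right)} = 4 A$
$W = 33$ ($W = 6 \left(\left(5 - 3\right) + 4\right) - 3 = 6 \left(2 + 4\right) - 3 = 6 \cdot 6 - 3 = 36 - 3 = 33$)
$c{\left(x{\left(-6 \right)} \right)} W = 4 \left(-6\right) 33 = \left(-24\right) 33 = -792$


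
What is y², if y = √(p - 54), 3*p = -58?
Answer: -220/3 ≈ -73.333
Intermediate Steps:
p = -58/3 (p = (⅓)*(-58) = -58/3 ≈ -19.333)
y = 2*I*√165/3 (y = √(-58/3 - 54) = √(-220/3) = 2*I*√165/3 ≈ 8.5635*I)
y² = (2*I*√165/3)² = -220/3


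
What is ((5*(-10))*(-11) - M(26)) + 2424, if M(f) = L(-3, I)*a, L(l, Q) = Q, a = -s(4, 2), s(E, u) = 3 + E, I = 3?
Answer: 2995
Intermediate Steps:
a = -7 (a = -(3 + 4) = -1*7 = -7)
M(f) = -21 (M(f) = 3*(-7) = -21)
((5*(-10))*(-11) - M(26)) + 2424 = ((5*(-10))*(-11) - 1*(-21)) + 2424 = (-50*(-11) + 21) + 2424 = (550 + 21) + 2424 = 571 + 2424 = 2995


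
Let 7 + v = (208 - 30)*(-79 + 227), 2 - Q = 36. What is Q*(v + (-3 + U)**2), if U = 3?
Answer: -895458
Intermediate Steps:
Q = -34 (Q = 2 - 1*36 = 2 - 36 = -34)
v = 26337 (v = -7 + (208 - 30)*(-79 + 227) = -7 + 178*148 = -7 + 26344 = 26337)
Q*(v + (-3 + U)**2) = -34*(26337 + (-3 + 3)**2) = -34*(26337 + 0**2) = -34*(26337 + 0) = -34*26337 = -895458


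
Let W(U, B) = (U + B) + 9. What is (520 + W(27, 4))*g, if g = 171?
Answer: 95760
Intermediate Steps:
W(U, B) = 9 + B + U (W(U, B) = (B + U) + 9 = 9 + B + U)
(520 + W(27, 4))*g = (520 + (9 + 4 + 27))*171 = (520 + 40)*171 = 560*171 = 95760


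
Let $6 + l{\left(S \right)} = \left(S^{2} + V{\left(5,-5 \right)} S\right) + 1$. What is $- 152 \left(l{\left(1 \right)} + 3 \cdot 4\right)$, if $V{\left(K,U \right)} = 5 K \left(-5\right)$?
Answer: $17784$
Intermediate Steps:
$V{\left(K,U \right)} = - 25 K$
$l{\left(S \right)} = -5 + S^{2} - 125 S$ ($l{\left(S \right)} = -6 + \left(\left(S^{2} + \left(-25\right) 5 S\right) + 1\right) = -6 + \left(\left(S^{2} - 125 S\right) + 1\right) = -6 + \left(1 + S^{2} - 125 S\right) = -5 + S^{2} - 125 S$)
$- 152 \left(l{\left(1 \right)} + 3 \cdot 4\right) = - 152 \left(\left(-5 + 1^{2} - 125\right) + 3 \cdot 4\right) = - 152 \left(\left(-5 + 1 - 125\right) + 12\right) = - 152 \left(-129 + 12\right) = \left(-152\right) \left(-117\right) = 17784$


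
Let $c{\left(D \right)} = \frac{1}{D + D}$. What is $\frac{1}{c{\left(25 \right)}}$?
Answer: $50$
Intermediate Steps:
$c{\left(D \right)} = \frac{1}{2 D}$
$\frac{1}{c{\left(25 \right)}} = \frac{1}{\frac{1}{2} \cdot \frac{1}{25}} = \frac{1}{\frac{1}{50}} = 50$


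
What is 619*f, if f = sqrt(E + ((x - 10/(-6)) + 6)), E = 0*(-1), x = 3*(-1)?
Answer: 619*sqrt(42)/3 ≈ 1337.2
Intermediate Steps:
x = -3
E = 0
f = sqrt(42)/3 (f = sqrt(0 + ((-3 - 10/(-6)) + 6)) = sqrt(0 + ((-3 - 10*(-1/6)) + 6)) = sqrt(0 + ((-3 + 5/3) + 6)) = sqrt(0 + (-4/3 + 6)) = sqrt(0 + 14/3) = sqrt(14/3) = sqrt(42)/3 ≈ 2.1602)
619*f = 619*(sqrt(42)/3) = 619*sqrt(42)/3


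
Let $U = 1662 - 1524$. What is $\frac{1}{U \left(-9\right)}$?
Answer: $- \frac{1}{1242} \approx -0.00080515$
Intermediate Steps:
$U = 138$ ($U = 1662 - 1524 = 138$)
$\frac{1}{U \left(-9\right)} = \frac{1}{138 \left(-9\right)} = \frac{1}{-1242} = - \frac{1}{1242}$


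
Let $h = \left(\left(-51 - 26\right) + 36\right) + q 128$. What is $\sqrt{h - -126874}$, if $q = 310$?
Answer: $\sqrt{166513} \approx 408.06$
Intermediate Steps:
$h = 39639$ ($h = \left(\left(-51 - 26\right) + 36\right) + 310 \cdot 128 = \left(-77 + 36\right) + 39680 = -41 + 39680 = 39639$)
$\sqrt{h - -126874} = \sqrt{39639 - -126874} = \sqrt{39639 + 126874} = \sqrt{166513}$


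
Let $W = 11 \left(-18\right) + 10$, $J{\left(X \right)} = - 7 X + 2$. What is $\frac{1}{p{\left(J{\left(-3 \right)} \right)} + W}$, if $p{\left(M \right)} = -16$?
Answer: $- \frac{1}{204} \approx -0.004902$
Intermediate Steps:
$J{\left(X \right)} = 2 - 7 X$
$W = -188$ ($W = -198 + 10 = -188$)
$\frac{1}{p{\left(J{\left(-3 \right)} \right)} + W} = \frac{1}{-16 - 188} = \frac{1}{-204} = - \frac{1}{204}$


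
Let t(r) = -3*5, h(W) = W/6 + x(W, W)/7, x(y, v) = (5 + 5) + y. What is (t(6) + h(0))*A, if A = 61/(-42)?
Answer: 5795/294 ≈ 19.711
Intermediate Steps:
x(y, v) = 10 + y
A = -61/42 (A = 61*(-1/42) = -61/42 ≈ -1.4524)
h(W) = 10/7 + 13*W/42 (h(W) = W/6 + (10 + W)/7 = W*(⅙) + (10 + W)*(⅐) = W/6 + (10/7 + W/7) = 10/7 + 13*W/42)
t(r) = -15
(t(6) + h(0))*A = (-15 + (10/7 + (13/42)*0))*(-61/42) = (-15 + (10/7 + 0))*(-61/42) = (-15 + 10/7)*(-61/42) = -95/7*(-61/42) = 5795/294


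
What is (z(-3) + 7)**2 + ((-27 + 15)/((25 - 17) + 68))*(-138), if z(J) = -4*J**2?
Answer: 16393/19 ≈ 862.79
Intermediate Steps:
(z(-3) + 7)**2 + ((-27 + 15)/((25 - 17) + 68))*(-138) = (-4*(-3)**2 + 7)**2 + ((-27 + 15)/((25 - 17) + 68))*(-138) = (-4*9 + 7)**2 - 12/(8 + 68)*(-138) = (-36 + 7)**2 - 12/76*(-138) = (-29)**2 - 12*1/76*(-138) = 841 - 3/19*(-138) = 841 + 414/19 = 16393/19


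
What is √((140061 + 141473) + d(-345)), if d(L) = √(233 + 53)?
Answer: √(281534 + √286) ≈ 530.61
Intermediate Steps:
d(L) = √286
√((140061 + 141473) + d(-345)) = √((140061 + 141473) + √286) = √(281534 + √286)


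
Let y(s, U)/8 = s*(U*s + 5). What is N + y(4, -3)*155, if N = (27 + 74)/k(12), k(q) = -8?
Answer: -277861/8 ≈ -34733.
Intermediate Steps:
y(s, U) = 8*s*(5 + U*s) (y(s, U) = 8*(s*(U*s + 5)) = 8*(s*(5 + U*s)) = 8*s*(5 + U*s))
N = -101/8 (N = (27 + 74)/(-8) = 101*(-1/8) = -101/8 ≈ -12.625)
N + y(4, -3)*155 = -101/8 + (8*4*(5 - 3*4))*155 = -101/8 + (8*4*(5 - 12))*155 = -101/8 + (8*4*(-7))*155 = -101/8 - 224*155 = -101/8 - 34720 = -277861/8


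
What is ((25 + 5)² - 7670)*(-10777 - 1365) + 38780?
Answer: 82240120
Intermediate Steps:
((25 + 5)² - 7670)*(-10777 - 1365) + 38780 = (30² - 7670)*(-12142) + 38780 = (900 - 7670)*(-12142) + 38780 = -6770*(-12142) + 38780 = 82201340 + 38780 = 82240120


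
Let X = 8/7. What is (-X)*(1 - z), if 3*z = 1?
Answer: -16/21 ≈ -0.76190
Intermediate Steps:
z = 1/3 (z = (1/3)*1 = 1/3 ≈ 0.33333)
X = 8/7 (X = 8*(1/7) = 8/7 ≈ 1.1429)
(-X)*(1 - z) = (-1*8/7)*(1 - 1*1/3) = -8*(1 - 1/3)/7 = -8/7*2/3 = -16/21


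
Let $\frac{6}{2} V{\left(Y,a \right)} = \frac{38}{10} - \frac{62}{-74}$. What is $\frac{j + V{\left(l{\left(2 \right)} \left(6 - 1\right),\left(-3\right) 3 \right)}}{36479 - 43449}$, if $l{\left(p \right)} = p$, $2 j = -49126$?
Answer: $\frac{4543869}{1289450} \approx 3.5239$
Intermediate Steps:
$j = -24563$ ($j = \frac{1}{2} \left(-49126\right) = -24563$)
$V{\left(Y,a \right)} = \frac{286}{185}$ ($V{\left(Y,a \right)} = \frac{\frac{38}{10} - \frac{62}{-74}}{3} = \frac{38 \cdot \frac{1}{10} - - \frac{31}{37}}{3} = \frac{\frac{19}{5} + \frac{31}{37}}{3} = \frac{1}{3} \cdot \frac{858}{185} = \frac{286}{185}$)
$\frac{j + V{\left(l{\left(2 \right)} \left(6 - 1\right),\left(-3\right) 3 \right)}}{36479 - 43449} = \frac{-24563 + \frac{286}{185}}{36479 - 43449} = - \frac{4543869}{185 \left(-6970\right)} = \left(- \frac{4543869}{185}\right) \left(- \frac{1}{6970}\right) = \frac{4543869}{1289450}$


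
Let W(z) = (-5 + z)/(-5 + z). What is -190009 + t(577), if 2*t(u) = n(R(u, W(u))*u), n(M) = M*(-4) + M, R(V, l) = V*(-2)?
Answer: 808778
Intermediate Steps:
W(z) = 1
R(V, l) = -2*V
n(M) = -3*M (n(M) = -4*M + M = -3*M)
t(u) = 3*u**2 (t(u) = (-3*(-2*u)*u)/2 = (-(-6)*u**2)/2 = (6*u**2)/2 = 3*u**2)
-190009 + t(577) = -190009 + 3*577**2 = -190009 + 3*332929 = -190009 + 998787 = 808778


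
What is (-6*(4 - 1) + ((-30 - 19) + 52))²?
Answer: 225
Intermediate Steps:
(-6*(4 - 1) + ((-30 - 19) + 52))² = (-6*3 + (-49 + 52))² = (-18 + 3)² = (-15)² = 225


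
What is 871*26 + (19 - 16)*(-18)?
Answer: 22592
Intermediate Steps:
871*26 + (19 - 16)*(-18) = 22646 + 3*(-18) = 22646 - 54 = 22592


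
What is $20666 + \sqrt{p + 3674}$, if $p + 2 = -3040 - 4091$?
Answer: $20666 + i \sqrt{3459} \approx 20666.0 + 58.813 i$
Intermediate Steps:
$p = -7133$ ($p = -2 - 7131 = -7133$)
$20666 + \sqrt{p + 3674} = 20666 + \sqrt{-7133 + 3674} = 20666 + \sqrt{-3459} = 20666 + i \sqrt{3459}$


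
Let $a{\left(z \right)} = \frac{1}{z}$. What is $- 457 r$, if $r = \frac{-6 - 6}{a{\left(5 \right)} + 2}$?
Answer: $\frac{27420}{11} \approx 2492.7$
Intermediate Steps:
$r = - \frac{60}{11}$ ($r = \frac{-6 - 6}{\frac{1}{5} + 2} = - \frac{12}{\frac{1}{5} + 2} = - \frac{12}{\frac{11}{5}} = \left(-12\right) \frac{5}{11} = - \frac{60}{11} \approx -5.4545$)
$- 457 r = \left(-457\right) \left(- \frac{60}{11}\right) = \frac{27420}{11}$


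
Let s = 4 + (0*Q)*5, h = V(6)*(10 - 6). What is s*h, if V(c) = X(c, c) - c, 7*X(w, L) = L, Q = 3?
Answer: -576/7 ≈ -82.286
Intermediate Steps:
X(w, L) = L/7
V(c) = -6*c/7 (V(c) = c/7 - c = -6*c/7)
h = -144/7 (h = (-6/7*6)*(10 - 6) = -36/7*4 = -144/7 ≈ -20.571)
s = 4 (s = 4 + (0*3)*5 = 4 + 0*5 = 4 + 0 = 4)
s*h = 4*(-144/7) = -576/7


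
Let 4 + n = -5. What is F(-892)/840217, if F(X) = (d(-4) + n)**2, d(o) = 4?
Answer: 25/840217 ≈ 2.9754e-5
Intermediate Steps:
n = -9 (n = -4 - 5 = -9)
F(X) = 25 (F(X) = (4 - 9)**2 = (-5)**2 = 25)
F(-892)/840217 = 25/840217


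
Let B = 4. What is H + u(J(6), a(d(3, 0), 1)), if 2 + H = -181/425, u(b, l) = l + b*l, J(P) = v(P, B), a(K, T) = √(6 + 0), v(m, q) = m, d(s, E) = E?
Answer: -1031/425 + 7*√6 ≈ 14.721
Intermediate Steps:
a(K, T) = √6
J(P) = P
H = -1031/425 (H = -2 - 181/425 = -1031/425 ≈ -2.4259)
H + u(J(6), a(d(3, 0), 1)) = -1031/425 + √6*(1 + 6) = -1031/425 + √6*7 = -1031/425 + 7*√6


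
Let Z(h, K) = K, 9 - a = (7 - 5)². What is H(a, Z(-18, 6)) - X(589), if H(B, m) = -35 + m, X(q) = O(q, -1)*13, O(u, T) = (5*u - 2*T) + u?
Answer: -45997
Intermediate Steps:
O(u, T) = -2*T + 6*u (O(u, T) = (-2*T + 5*u) + u = -2*T + 6*u)
a = 5 (a = 9 - (7 - 5)² = 9 - 1*2² = 9 - 1*4 = 9 - 4 = 5)
X(q) = 26 + 78*q (X(q) = (-2*(-1) + 6*q)*13 = (2 + 6*q)*13 = 26 + 78*q)
H(a, Z(-18, 6)) - X(589) = (-35 + 6) - (26 + 78*589) = -29 - (26 + 45942) = -29 - 1*45968 = -29 - 45968 = -45997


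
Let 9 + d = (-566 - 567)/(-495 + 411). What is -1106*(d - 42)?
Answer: 248929/6 ≈ 41488.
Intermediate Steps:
d = 377/84 (d = -9 + (-566 - 567)/(-495 + 411) = -9 - 1133/(-84) = -9 - 1133*(-1/84) = -9 + 1133/84 = 377/84 ≈ 4.4881)
-1106*(d - 42) = -1106*(377/84 - 42) = -1106*(-3151/84) = 248929/6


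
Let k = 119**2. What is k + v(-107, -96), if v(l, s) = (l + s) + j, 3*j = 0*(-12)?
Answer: 13958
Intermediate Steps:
k = 14161
j = 0 (j = (0*(-12))/3 = (1/3)*0 = 0)
v(l, s) = l + s (v(l, s) = (l + s) + 0 = l + s)
k + v(-107, -96) = 14161 + (-107 - 96) = 14161 - 203 = 13958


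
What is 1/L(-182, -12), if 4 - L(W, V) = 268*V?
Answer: 1/3220 ≈ 0.00031056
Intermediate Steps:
L(W, V) = 4 - 268*V
1/L(-182, -12) = 1/(4 - 268*(-12)) = 1/(4 + 3216) = 1/3220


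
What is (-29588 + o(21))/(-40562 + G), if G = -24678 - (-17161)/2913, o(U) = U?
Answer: 86128671/190026959 ≈ 0.45324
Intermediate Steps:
G = -71869853/2913 (G = -24678 - (-17161)/2913 = -24678 - 1*(-17161/2913) = -24678 + 17161/2913 = -71869853/2913 ≈ -24672.)
(-29588 + o(21))/(-40562 + G) = (-29588 + 21)/(-40562 - 71869853/2913) = -29567/(-190026959/2913) = -29567*(-2913/190026959) = 86128671/190026959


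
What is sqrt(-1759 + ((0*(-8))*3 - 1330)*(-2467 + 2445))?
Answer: sqrt(27501) ≈ 165.83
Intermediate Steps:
sqrt(-1759 + ((0*(-8))*3 - 1330)*(-2467 + 2445)) = sqrt(-1759 + (0*3 - 1330)*(-22)) = sqrt(-1759 + (0 - 1330)*(-22)) = sqrt(-1759 - 1330*(-22)) = sqrt(-1759 + 29260) = sqrt(27501)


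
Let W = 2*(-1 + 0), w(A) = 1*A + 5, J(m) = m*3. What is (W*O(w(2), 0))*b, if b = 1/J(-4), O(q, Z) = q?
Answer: 7/6 ≈ 1.1667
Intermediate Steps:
J(m) = 3*m
w(A) = 5 + A (w(A) = A + 5 = 5 + A)
b = -1/12 (b = 1/(3*(-4)) = 1/(-12) = -1/12 ≈ -0.083333)
W = -2 (W = 2*(-1) = -2)
(W*O(w(2), 0))*b = -2*(5 + 2)*(-1/12) = -2*7*(-1/12) = -14*(-1/12) = 7/6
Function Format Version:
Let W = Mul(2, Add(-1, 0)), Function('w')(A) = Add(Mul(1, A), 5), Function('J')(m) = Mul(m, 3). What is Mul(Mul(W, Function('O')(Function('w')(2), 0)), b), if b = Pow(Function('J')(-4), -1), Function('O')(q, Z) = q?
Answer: Rational(7, 6) ≈ 1.1667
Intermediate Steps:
Function('J')(m) = Mul(3, m)
Function('w')(A) = Add(5, A) (Function('w')(A) = Add(A, 5) = Add(5, A))
b = Rational(-1, 12) (b = Pow(Mul(3, -4), -1) = Pow(-12, -1) = Rational(-1, 12) ≈ -0.083333)
W = -2 (W = Mul(2, -1) = -2)
Mul(Mul(W, Function('O')(Function('w')(2), 0)), b) = Mul(Mul(-2, Add(5, 2)), Rational(-1, 12)) = Mul(Mul(-2, 7), Rational(-1, 12)) = Mul(-14, Rational(-1, 12)) = Rational(7, 6)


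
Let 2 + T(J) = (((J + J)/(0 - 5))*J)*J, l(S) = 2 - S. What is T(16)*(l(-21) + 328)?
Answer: -2878902/5 ≈ -5.7578e+5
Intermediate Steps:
T(J) = -2 - 2*J³/5 (T(J) = -2 + (((J + J)/(0 - 5))*J)*J = -2 + (((2*J)/(-5))*J)*J = -2 + (((2*J)*(-⅕))*J)*J = -2 + ((-2*J/5)*J)*J = -2 + (-2*J²/5)*J = -2 - 2*J³/5)
T(16)*(l(-21) + 328) = (-2 - ⅖*16³)*((2 - 1*(-21)) + 328) = (-2 - ⅖*4096)*((2 + 21) + 328) = (-2 - 8192/5)*(23 + 328) = -8202/5*351 = -2878902/5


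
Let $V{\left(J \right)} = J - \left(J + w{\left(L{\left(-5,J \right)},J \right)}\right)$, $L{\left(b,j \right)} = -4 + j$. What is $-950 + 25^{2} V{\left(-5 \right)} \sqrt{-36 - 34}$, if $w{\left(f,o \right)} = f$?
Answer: $-950 + 5625 i \sqrt{70} \approx -950.0 + 47062.0 i$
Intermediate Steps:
$V{\left(J \right)} = 4 - J$ ($V{\left(J \right)} = J - \left(J + \left(-4 + J\right)\right) = J - \left(-4 + 2 J\right) = 4 - J$)
$-950 + 25^{2} V{\left(-5 \right)} \sqrt{-36 - 34} = -950 + 25^{2} \left(4 - -5\right) \sqrt{-36 - 34} = -950 + 625 \left(4 + 5\right) \sqrt{-36 - 34} = -950 + 625 \cdot 9 \sqrt{-70} = -950 + 625 \cdot 9 i \sqrt{70} = -950 + 5625 i \sqrt{70}$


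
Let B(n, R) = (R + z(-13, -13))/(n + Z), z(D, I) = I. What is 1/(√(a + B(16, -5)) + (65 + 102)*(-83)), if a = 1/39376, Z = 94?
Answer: -30018490480/416086296897609 - 4*I*√47960201795/416086296897609 ≈ -7.2145e-5 - 2.1053e-9*I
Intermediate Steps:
B(n, R) = (-13 + R)/(94 + n) (B(n, R) = (R - 13)/(n + 94) = (-13 + R)/(94 + n))
a = 1/39376 ≈ 2.5396e-5
1/(√(a + B(16, -5)) + (65 + 102)*(-83)) = 1/(√(1/39376 + (-13 - 5)/(94 + 16)) + (65 + 102)*(-83)) = 1/(√(1/39376 - 18/110) + 167*(-83)) = 1/(√(1/39376 + (1/110)*(-18)) - 13861) = 1/(√(1/39376 - 9/55) - 13861) = 1/(√(-354329/2165680) - 13861) = 1/(I*√47960201795/541420 - 13861) = 1/(-13861 + I*√47960201795/541420)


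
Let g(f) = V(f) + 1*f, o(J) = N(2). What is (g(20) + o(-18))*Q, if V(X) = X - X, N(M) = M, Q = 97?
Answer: 2134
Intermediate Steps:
o(J) = 2
V(X) = 0
g(f) = f (g(f) = 0 + 1*f = 0 + f = f)
(g(20) + o(-18))*Q = (20 + 2)*97 = 22*97 = 2134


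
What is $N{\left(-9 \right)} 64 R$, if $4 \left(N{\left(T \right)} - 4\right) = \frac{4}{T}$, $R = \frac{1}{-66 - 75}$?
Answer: $- \frac{2240}{1269} \approx -1.7652$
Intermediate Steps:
$R = - \frac{1}{141}$ ($R = \frac{1}{-141} = - \frac{1}{141} \approx -0.0070922$)
$N{\left(T \right)} = 4 + \frac{1}{T}$ ($N{\left(T \right)} = 4 + \frac{4 \frac{1}{T}}{4} = 4 + \frac{1}{T}$)
$N{\left(-9 \right)} 64 R = \left(4 + \frac{1}{-9}\right) 64 \left(- \frac{1}{141}\right) = \left(4 - \frac{1}{9}\right) 64 \left(- \frac{1}{141}\right) = \frac{35}{9} \cdot 64 \left(- \frac{1}{141}\right) = \frac{2240}{9} \left(- \frac{1}{141}\right) = - \frac{2240}{1269}$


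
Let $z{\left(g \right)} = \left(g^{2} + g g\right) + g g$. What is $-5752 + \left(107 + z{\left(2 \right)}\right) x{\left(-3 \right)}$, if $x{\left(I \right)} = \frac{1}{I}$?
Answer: $- \frac{17375}{3} \approx -5791.7$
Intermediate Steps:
$z{\left(g \right)} = 3 g^{2}$ ($z{\left(g \right)} = \left(g^{2} + g^{2}\right) + g^{2} = 2 g^{2} + g^{2} = 3 g^{2}$)
$-5752 + \left(107 + z{\left(2 \right)}\right) x{\left(-3 \right)} = -5752 + \frac{107 + 3 \cdot 2^{2}}{-3} = -5752 + \left(107 + 3 \cdot 4\right) \left(- \frac{1}{3}\right) = -5752 + \left(107 + 12\right) \left(- \frac{1}{3}\right) = -5752 + 119 \left(- \frac{1}{3}\right) = -5752 - \frac{119}{3} = - \frac{17375}{3}$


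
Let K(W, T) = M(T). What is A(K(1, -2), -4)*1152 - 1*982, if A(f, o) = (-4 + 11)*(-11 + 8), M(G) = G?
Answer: -25174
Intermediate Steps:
K(W, T) = T
A(f, o) = -21 (A(f, o) = 7*(-3) = -21)
A(K(1, -2), -4)*1152 - 1*982 = -21*1152 - 1*982 = -24192 - 982 = -25174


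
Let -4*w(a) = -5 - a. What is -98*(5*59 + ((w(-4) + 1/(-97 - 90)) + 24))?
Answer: -11700955/374 ≈ -31286.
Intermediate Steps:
w(a) = 5/4 + a/4 (w(a) = -(-5 - a)/4 = 5/4 + a/4)
-98*(5*59 + ((w(-4) + 1/(-97 - 90)) + 24)) = -98*(5*59 + (((5/4 + (¼)*(-4)) + 1/(-97 - 90)) + 24)) = -98*(295 + (((5/4 - 1) + 1/(-187)) + 24)) = -98*(295 + ((¼ - 1/187) + 24)) = -98*(295 + (183/748 + 24)) = -98*(295 + 18135/748) = -98*238795/748 = -11700955/374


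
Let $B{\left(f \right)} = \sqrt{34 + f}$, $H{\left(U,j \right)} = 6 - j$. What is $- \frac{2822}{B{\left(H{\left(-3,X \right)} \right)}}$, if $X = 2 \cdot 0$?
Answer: $- \frac{1411 \sqrt{10}}{10} \approx -446.2$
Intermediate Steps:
$X = 0$
$- \frac{2822}{B{\left(H{\left(-3,X \right)} \right)}} = - \frac{2822}{\sqrt{34 + \left(6 - 0\right)}} = - \frac{2822}{\sqrt{34 + \left(6 + 0\right)}} = - \frac{2822}{\sqrt{34 + 6}} = - \frac{2822}{\sqrt{40}} = - \frac{2822}{2 \sqrt{10}} = - 2822 \frac{\sqrt{10}}{20} = - \frac{1411 \sqrt{10}}{10}$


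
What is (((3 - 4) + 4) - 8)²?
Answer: 25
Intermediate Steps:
(((3 - 4) + 4) - 8)² = ((-1 + 4) - 8)² = (3 - 8)² = (-5)² = 25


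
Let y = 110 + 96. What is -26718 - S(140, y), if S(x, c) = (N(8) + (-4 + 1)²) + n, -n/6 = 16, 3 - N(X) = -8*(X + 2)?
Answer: -26714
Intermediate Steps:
N(X) = 19 + 8*X (N(X) = 3 - (-8)*(X + 2) = 3 - (-8)*(2 + X) = 3 - (-16 - 8*X) = 3 + (16 + 8*X) = 19 + 8*X)
n = -96 (n = -6*16 = -96)
y = 206
S(x, c) = -4 (S(x, c) = ((19 + 8*8) + (-4 + 1)²) - 96 = ((19 + 64) + (-3)²) - 96 = (83 + 9) - 96 = 92 - 96 = -4)
-26718 - S(140, y) = -26718 - 1*(-4) = -26718 + 4 = -26714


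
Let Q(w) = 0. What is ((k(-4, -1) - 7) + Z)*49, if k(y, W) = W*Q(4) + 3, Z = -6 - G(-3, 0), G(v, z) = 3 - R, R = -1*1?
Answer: -686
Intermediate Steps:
R = -1
G(v, z) = 4 (G(v, z) = 3 - 1*(-1) = 3 + 1 = 4)
Z = -10 (Z = -6 - 1*4 = -6 - 4 = -10)
k(y, W) = 3 (k(y, W) = W*0 + 3 = 0 + 3 = 3)
((k(-4, -1) - 7) + Z)*49 = ((3 - 7) - 10)*49 = (-4 - 10)*49 = -14*49 = -686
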